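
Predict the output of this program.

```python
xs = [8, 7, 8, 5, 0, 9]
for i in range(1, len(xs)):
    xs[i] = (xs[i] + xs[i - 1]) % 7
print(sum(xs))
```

i=1: xs[1] = (7+8)%7 = 1 → [8, 1, 8, 5, 0, 9]
i=2: xs[2] = (8+1)%7 = 2 → [8, 1, 2, 5, 0, 9]
i=3: xs[3] = (5+2)%7 = 0 → [8, 1, 2, 0, 0, 9]
i=4: xs[4] = (0+0)%7 = 0 → [8, 1, 2, 0, 0, 9]
i=5: xs[5] = (9+0)%7 = 2 → [8, 1, 2, 0, 0, 2]
sum = 13

13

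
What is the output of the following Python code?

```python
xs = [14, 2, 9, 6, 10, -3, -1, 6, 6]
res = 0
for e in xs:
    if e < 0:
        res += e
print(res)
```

-4

e=14: not <0
e=2: not <0
e=9: not <0
e=6: not <0
e=10: not <0
e=-3: <0, res = 0+(-3) = -3
e=-1: <0, res = (-3)+(-1) = -4
e=6: not <0
e=6: not <0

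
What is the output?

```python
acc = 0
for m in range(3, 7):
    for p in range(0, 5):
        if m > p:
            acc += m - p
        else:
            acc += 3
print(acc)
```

60

m=3,p=0: 3>0, acc = 0+3 = 3
m=3,p=1: 3>1, acc = 3+2 = 5
m=3,p=2: 3>2, acc = 5+1 = 6
m=3,p=3: not 3>3, acc = 6+3 = 9
m=3,p=4: not 3>4, acc = 9+3 = 12
m=4,p=0: 4>0, acc = 12+4 = 16
m=4,p=1: 4>1, acc = 16+3 = 19
m=4,p=2: 4>2, acc = 19+2 = 21
m=4,p=3: 4>3, acc = 21+1 = 22
m=4,p=4: not 4>4, acc = 22+3 = 25
m=5,p=0: 5>0, acc = 25+5 = 30
m=5,p=1: 5>1, acc = 30+4 = 34
m=5,p=2: 5>2, acc = 34+3 = 37
m=5,p=3: 5>3, acc = 37+2 = 39
m=5,p=4: 5>4, acc = 39+1 = 40
m=6,p=0: 6>0, acc = 40+6 = 46
m=6,p=1: 6>1, acc = 46+5 = 51
m=6,p=2: 6>2, acc = 51+4 = 55
m=6,p=3: 6>3, acc = 55+3 = 58
m=6,p=4: 6>4, acc = 58+2 = 60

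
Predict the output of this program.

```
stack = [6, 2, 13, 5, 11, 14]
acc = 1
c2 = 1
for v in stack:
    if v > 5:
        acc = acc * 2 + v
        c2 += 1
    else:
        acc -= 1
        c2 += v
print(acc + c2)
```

v=6: >5, acc = 1*2+6 = 8; c2=2
v=2: not >5, acc = 8-1 = 7; c2=4
v=13: >5, acc = 7*2+13 = 27; c2=5
v=5: not >5, acc = 27-1 = 26; c2=10
v=11: >5, acc = 26*2+11 = 63; c2=11
v=14: >5, acc = 63*2+14 = 140; c2=12
acc+c2 = 140+12 = 152

152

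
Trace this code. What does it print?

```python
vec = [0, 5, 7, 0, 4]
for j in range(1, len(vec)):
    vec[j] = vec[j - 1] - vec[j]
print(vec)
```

j=1: vec[1] = 0-5 = -5 → [0, -5, 7, 0, 4]
j=2: vec[2] = (-5)-7 = -12 → [0, -5, -12, 0, 4]
j=3: vec[3] = (-12)-0 = -12 → [0, -5, -12, -12, 4]
j=4: vec[4] = (-12)-4 = -16 → [0, -5, -12, -12, -16]

[0, -5, -12, -12, -16]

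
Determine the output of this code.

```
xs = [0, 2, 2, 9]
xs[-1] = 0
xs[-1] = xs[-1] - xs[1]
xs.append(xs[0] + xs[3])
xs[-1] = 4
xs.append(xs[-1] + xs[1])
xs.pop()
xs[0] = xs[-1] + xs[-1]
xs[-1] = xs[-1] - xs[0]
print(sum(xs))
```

xs[-1] = 0 → [0, 2, 2, 0]
xs[-1] = xs[-1]-xs[1] = 0-2 = -2 → [0, 2, 2, -2]
append xs[0]+xs[3] = 0+(-2) = -2 → [0, 2, 2, -2, -2]
xs[-1] = 4 → [0, 2, 2, -2, 4]
append xs[-1]+xs[1] = 4+2 = 6 → [0, 2, 2, -2, 4, 6]
pop() removes 6 → [0, 2, 2, -2, 4]
xs[0] = xs[-1]+xs[-1] = 4+4 = 8 → [8, 2, 2, -2, 4]
xs[-1] = xs[-1]-xs[0] = 4-8 = -4 → [8, 2, 2, -2, -4]
sum = 6

6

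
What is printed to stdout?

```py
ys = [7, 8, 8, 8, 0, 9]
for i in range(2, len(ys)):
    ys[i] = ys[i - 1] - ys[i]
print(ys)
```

i=2: ys[2] = 8-8 = 0 → [7, 8, 0, 8, 0, 9]
i=3: ys[3] = 0-8 = -8 → [7, 8, 0, -8, 0, 9]
i=4: ys[4] = (-8)-0 = -8 → [7, 8, 0, -8, -8, 9]
i=5: ys[5] = (-8)-9 = -17 → [7, 8, 0, -8, -8, -17]

[7, 8, 0, -8, -8, -17]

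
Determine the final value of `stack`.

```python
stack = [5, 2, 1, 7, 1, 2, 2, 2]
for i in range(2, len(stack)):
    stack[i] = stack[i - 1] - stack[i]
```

i=2: stack[2] = 2-1 = 1 → [5, 2, 1, 7, 1, 2, 2, 2]
i=3: stack[3] = 1-7 = -6 → [5, 2, 1, -6, 1, 2, 2, 2]
i=4: stack[4] = (-6)-1 = -7 → [5, 2, 1, -6, -7, 2, 2, 2]
i=5: stack[5] = (-7)-2 = -9 → [5, 2, 1, -6, -7, -9, 2, 2]
i=6: stack[6] = (-9)-2 = -11 → [5, 2, 1, -6, -7, -9, -11, 2]
i=7: stack[7] = (-11)-2 = -13 → [5, 2, 1, -6, -7, -9, -11, -13]

[5, 2, 1, -6, -7, -9, -11, -13]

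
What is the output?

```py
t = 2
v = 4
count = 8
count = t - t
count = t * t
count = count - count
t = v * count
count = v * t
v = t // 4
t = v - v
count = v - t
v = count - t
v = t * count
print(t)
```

count = 2-2 = 0
count = 2*2 = 4
count = 4-4 = 0
t = 4*0 = 0
count = 4*0 = 0
v = 0//4 = 0
t = 0-0 = 0
count = 0-0 = 0
v = 0-0 = 0
v = 0*0 = 0

0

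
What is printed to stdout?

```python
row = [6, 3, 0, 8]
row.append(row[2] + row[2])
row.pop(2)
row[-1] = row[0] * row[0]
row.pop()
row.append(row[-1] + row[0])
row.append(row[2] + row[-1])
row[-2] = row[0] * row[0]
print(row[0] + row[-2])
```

42

append row[2]+row[2] = 0+0 = 0 → [6, 3, 0, 8, 0]
pop(2) removes 0 → [6, 3, 8, 0]
row[-1] = row[0]*row[0] = 6*6 = 36 → [6, 3, 8, 36]
pop() removes 36 → [6, 3, 8]
append row[-1]+row[0] = 8+6 = 14 → [6, 3, 8, 14]
append row[2]+row[-1] = 8+14 = 22 → [6, 3, 8, 14, 22]
row[-2] = row[0]*row[0] = 6*6 = 36 → [6, 3, 8, 36, 22]
row[0]+row[-2] = 6+36 = 42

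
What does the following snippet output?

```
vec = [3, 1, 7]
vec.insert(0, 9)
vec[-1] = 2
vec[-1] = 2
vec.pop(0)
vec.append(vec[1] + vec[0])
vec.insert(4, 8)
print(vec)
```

[3, 1, 2, 4, 8]

insert 9 at 0 → [9, 3, 1, 7]
vec[-1] = 2 → [9, 3, 1, 2]
vec[-1] = 2 → [9, 3, 1, 2]
pop(0) removes 9 → [3, 1, 2]
append vec[1]+vec[0] = 1+3 = 4 → [3, 1, 2, 4]
insert 8 at 4 → [3, 1, 2, 4, 8]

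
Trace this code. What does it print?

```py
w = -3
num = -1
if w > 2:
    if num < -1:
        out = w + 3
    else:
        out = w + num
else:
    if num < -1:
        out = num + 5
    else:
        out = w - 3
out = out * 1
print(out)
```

w=-3, num=-1
w > 2 is False; num < -1 is False
→ out = w - 3 = -6
out = (-6)*1 = -6

-6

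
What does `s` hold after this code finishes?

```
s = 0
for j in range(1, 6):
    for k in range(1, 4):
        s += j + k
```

j=1,k=1: s = 0+2 = 2
j=1,k=2: s = 2+3 = 5
j=1,k=3: s = 5+4 = 9
j=2,k=1: s = 9+3 = 12
j=2,k=2: s = 12+4 = 16
j=2,k=3: s = 16+5 = 21
j=3,k=1: s = 21+4 = 25
j=3,k=2: s = 25+5 = 30
j=3,k=3: s = 30+6 = 36
j=4,k=1: s = 36+5 = 41
j=4,k=2: s = 41+6 = 47
j=4,k=3: s = 47+7 = 54
j=5,k=1: s = 54+6 = 60
j=5,k=2: s = 60+7 = 67
j=5,k=3: s = 67+8 = 75

75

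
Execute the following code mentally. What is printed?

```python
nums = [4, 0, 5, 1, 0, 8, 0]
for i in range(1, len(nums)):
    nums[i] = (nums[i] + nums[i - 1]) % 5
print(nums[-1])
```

3

i=1: nums[1] = (0+4)%5 = 4 → [4, 4, 5, 1, 0, 8, 0]
i=2: nums[2] = (5+4)%5 = 4 → [4, 4, 4, 1, 0, 8, 0]
i=3: nums[3] = (1+4)%5 = 0 → [4, 4, 4, 0, 0, 8, 0]
i=4: nums[4] = (0+0)%5 = 0 → [4, 4, 4, 0, 0, 8, 0]
i=5: nums[5] = (8+0)%5 = 3 → [4, 4, 4, 0, 0, 3, 0]
i=6: nums[6] = (0+3)%5 = 3 → [4, 4, 4, 0, 0, 3, 3]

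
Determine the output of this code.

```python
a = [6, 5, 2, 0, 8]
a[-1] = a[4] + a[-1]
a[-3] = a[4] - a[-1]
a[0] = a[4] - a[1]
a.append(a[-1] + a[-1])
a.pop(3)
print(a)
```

a[-1] = a[4]+a[-1] = 8+8 = 16 → [6, 5, 2, 0, 16]
a[-3] = a[4]-a[-1] = 16-16 = 0 → [6, 5, 0, 0, 16]
a[0] = a[4]-a[1] = 16-5 = 11 → [11, 5, 0, 0, 16]
append a[-1]+a[-1] = 16+16 = 32 → [11, 5, 0, 0, 16, 32]
pop(3) removes 0 → [11, 5, 0, 16, 32]

[11, 5, 0, 16, 32]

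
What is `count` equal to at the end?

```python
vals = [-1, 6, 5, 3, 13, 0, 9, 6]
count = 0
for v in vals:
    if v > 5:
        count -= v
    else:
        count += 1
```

-30

v=-1: not >5, count = 0+1 = 1
v=6: >5, count = 1-6 = -5
v=5: not >5, count = (-5)+1 = -4
v=3: not >5, count = (-4)+1 = -3
v=13: >5, count = (-3)-13 = -16
v=0: not >5, count = (-16)+1 = -15
v=9: >5, count = (-15)-9 = -24
v=6: >5, count = (-24)-6 = -30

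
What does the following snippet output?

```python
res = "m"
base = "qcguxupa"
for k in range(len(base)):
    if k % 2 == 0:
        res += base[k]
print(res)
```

mqgxp

k=0: add 'q' → 'mq'
k=1: skip
k=2: add 'g' → 'mqg'
k=3: skip
k=4: add 'x' → 'mqgx'
k=5: skip
k=6: add 'p' → 'mqgxp'
k=7: skip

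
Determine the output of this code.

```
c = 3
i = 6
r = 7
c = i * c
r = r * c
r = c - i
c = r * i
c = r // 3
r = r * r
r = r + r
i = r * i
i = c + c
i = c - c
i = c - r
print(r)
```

288

c = 6*3 = 18
r = 7*18 = 126
r = 18-6 = 12
c = 12*6 = 72
c = 12//3 = 4
r = 12*12 = 144
r = 144+144 = 288
i = 288*6 = 1728
i = 4+4 = 8
i = 4-4 = 0
i = 4-288 = -284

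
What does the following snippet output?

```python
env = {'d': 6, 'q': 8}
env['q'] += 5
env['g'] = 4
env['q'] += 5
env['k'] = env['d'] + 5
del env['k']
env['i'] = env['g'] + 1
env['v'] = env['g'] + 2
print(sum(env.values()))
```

env['q'] = 8+5 = 13 → {'d': 6, 'q': 13}
env['g'] = 4 → {'d': 6, 'q': 13, 'g': 4}
env['q'] = 13+5 = 18 → {'d': 6, 'q': 18, 'g': 4}
env['k'] = env['d']+5 = 11 → {'d': 6, 'q': 18, 'g': 4, 'k': 11}
del 'k' → {'d': 6, 'q': 18, 'g': 4}
env['i'] = env['g']+1 = 5 → {'d': 6, 'q': 18, 'g': 4, 'i': 5}
env['v'] = env['g']+2 = 6 → {'d': 6, 'q': 18, 'g': 4, 'i': 5, 'v': 6}
sum of values = 39

39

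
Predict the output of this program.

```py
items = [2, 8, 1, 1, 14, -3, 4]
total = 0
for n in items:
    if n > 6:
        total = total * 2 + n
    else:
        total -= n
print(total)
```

n=2: not >6, total = 0-2 = -2
n=8: >6, total = (-2)*2+8 = 4
n=1: not >6, total = 4-1 = 3
n=1: not >6, total = 3-1 = 2
n=14: >6, total = 2*2+14 = 18
n=-3: not >6, total = 18-(-3) = 21
n=4: not >6, total = 21-4 = 17

17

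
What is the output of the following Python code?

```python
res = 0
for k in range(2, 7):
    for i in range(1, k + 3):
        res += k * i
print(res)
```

k=2,i=1: res = 0+2 = 2
k=2,i=2: res = 2+4 = 6
k=2,i=3: res = 6+6 = 12
k=2,i=4: res = 12+8 = 20
k=3,i=1: res = 20+3 = 23
k=3,i=2: res = 23+6 = 29
k=3,i=3: res = 29+9 = 38
k=3,i=4: res = 38+12 = 50
k=3,i=5: res = 50+15 = 65
k=4,i=1: res = 65+4 = 69
k=4,i=2: res = 69+8 = 77
k=4,i=3: res = 77+12 = 89
k=4,i=4: res = 89+16 = 105
k=4,i=5: res = 105+20 = 125
k=4,i=6: res = 125+24 = 149
k=5,i=1: res = 149+5 = 154
k=5,i=2: res = 154+10 = 164
k=5,i=3: res = 164+15 = 179
k=5,i=4: res = 179+20 = 199
k=5,i=5: res = 199+25 = 224
k=5,i=6: res = 224+30 = 254
k=5,i=7: res = 254+35 = 289
k=6,i=1: res = 289+6 = 295
k=6,i=2: res = 295+12 = 307
k=6,i=3: res = 307+18 = 325
k=6,i=4: res = 325+24 = 349
k=6,i=5: res = 349+30 = 379
k=6,i=6: res = 379+36 = 415
k=6,i=7: res = 415+42 = 457
k=6,i=8: res = 457+48 = 505

505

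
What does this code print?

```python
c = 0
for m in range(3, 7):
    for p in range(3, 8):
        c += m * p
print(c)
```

450

m=3,p=3: c = 0+9 = 9
m=3,p=4: c = 9+12 = 21
m=3,p=5: c = 21+15 = 36
m=3,p=6: c = 36+18 = 54
m=3,p=7: c = 54+21 = 75
m=4,p=3: c = 75+12 = 87
m=4,p=4: c = 87+16 = 103
m=4,p=5: c = 103+20 = 123
m=4,p=6: c = 123+24 = 147
m=4,p=7: c = 147+28 = 175
m=5,p=3: c = 175+15 = 190
m=5,p=4: c = 190+20 = 210
m=5,p=5: c = 210+25 = 235
m=5,p=6: c = 235+30 = 265
m=5,p=7: c = 265+35 = 300
m=6,p=3: c = 300+18 = 318
m=6,p=4: c = 318+24 = 342
m=6,p=5: c = 342+30 = 372
m=6,p=6: c = 372+36 = 408
m=6,p=7: c = 408+42 = 450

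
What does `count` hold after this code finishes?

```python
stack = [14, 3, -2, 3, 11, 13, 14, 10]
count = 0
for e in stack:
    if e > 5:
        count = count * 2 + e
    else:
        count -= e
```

e=14: >5, count = 0*2+14 = 14
e=3: not >5, count = 14-3 = 11
e=-2: not >5, count = 11-(-2) = 13
e=3: not >5, count = 13-3 = 10
e=11: >5, count = 10*2+11 = 31
e=13: >5, count = 31*2+13 = 75
e=14: >5, count = 75*2+14 = 164
e=10: >5, count = 164*2+10 = 338

338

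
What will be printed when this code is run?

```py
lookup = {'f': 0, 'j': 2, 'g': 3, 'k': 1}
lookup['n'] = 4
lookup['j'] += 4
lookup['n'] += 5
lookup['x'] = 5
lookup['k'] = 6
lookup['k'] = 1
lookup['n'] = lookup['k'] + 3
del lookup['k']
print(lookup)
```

lookup['n'] = 4 → {'f': 0, 'j': 2, 'g': 3, 'k': 1, 'n': 4}
lookup['j'] = 2+4 = 6 → {'f': 0, 'j': 6, 'g': 3, 'k': 1, 'n': 4}
lookup['n'] = 4+5 = 9 → {'f': 0, 'j': 6, 'g': 3, 'k': 1, 'n': 9}
lookup['x'] = 5 → {'f': 0, 'j': 6, 'g': 3, 'k': 1, 'n': 9, 'x': 5}
lookup['k'] = 6 → {'f': 0, 'j': 6, 'g': 3, 'k': 6, 'n': 9, 'x': 5}
lookup['k'] = 1 → {'f': 0, 'j': 6, 'g': 3, 'k': 1, 'n': 9, 'x': 5}
lookup['n'] = lookup['k']+3 = 4 → {'f': 0, 'j': 6, 'g': 3, 'k': 1, 'n': 4, 'x': 5}
del 'k' → {'f': 0, 'j': 6, 'g': 3, 'n': 4, 'x': 5}

{'f': 0, 'j': 6, 'g': 3, 'n': 4, 'x': 5}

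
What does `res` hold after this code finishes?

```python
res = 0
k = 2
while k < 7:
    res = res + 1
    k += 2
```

3

k=2: res = 0+1 = 1
k=4: res = 1+1 = 2
k=6: res = 2+1 = 3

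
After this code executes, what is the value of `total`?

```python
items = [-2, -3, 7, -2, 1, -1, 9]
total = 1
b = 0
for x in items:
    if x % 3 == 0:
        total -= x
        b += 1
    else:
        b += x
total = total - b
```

x=-2: not %3==0; b=-2
x=-3: %3==0, total = 1-(-3) = 4; b=-1
x=7: not %3==0; b=6
x=-2: not %3==0; b=4
x=1: not %3==0; b=5
x=-1: not %3==0; b=4
x=9: %3==0, total = 4-9 = -5; b=5
total-b = (-5)-5 = -10

-10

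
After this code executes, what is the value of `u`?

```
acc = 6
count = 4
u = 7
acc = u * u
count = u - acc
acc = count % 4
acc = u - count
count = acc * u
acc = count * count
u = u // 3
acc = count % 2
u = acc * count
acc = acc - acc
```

343

acc = 7*7 = 49
count = 7-49 = -42
acc = (-42)%4 = 2
acc = 7-(-42) = 49
count = 49*7 = 343
acc = 343*343 = 117649
u = 7//3 = 2
acc = 343%2 = 1
u = 1*343 = 343
acc = 1-1 = 0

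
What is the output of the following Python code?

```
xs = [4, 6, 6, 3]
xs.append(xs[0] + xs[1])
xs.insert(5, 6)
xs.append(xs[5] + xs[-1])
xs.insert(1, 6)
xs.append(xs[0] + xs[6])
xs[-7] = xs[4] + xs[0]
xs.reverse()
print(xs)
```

[10, 12, 6, 10, 3, 6, 7, 6, 4]

append xs[0]+xs[1] = 4+6 = 10 → [4, 6, 6, 3, 10]
insert 6 at 5 → [4, 6, 6, 3, 10, 6]
append xs[5]+xs[-1] = 6+6 = 12 → [4, 6, 6, 3, 10, 6, 12]
insert 6 at 1 → [4, 6, 6, 6, 3, 10, 6, 12]
append xs[0]+xs[6] = 4+6 = 10 → [4, 6, 6, 6, 3, 10, 6, 12, 10]
xs[-7] = xs[4]+xs[0] = 3+4 = 7 → [4, 6, 7, 6, 3, 10, 6, 12, 10]
reverse → [10, 12, 6, 10, 3, 6, 7, 6, 4]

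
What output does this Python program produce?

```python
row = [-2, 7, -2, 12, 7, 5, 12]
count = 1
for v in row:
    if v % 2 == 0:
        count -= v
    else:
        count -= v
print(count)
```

v=-2: even, count = 1-(-2) = 3
v=7: not even, count = 3-7 = -4
v=-2: even, count = (-4)-(-2) = -2
v=12: even, count = (-2)-12 = -14
v=7: not even, count = (-14)-7 = -21
v=5: not even, count = (-21)-5 = -26
v=12: even, count = (-26)-12 = -38

-38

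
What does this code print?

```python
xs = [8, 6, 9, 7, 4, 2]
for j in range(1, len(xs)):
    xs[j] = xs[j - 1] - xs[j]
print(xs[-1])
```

-20

j=1: xs[1] = 8-6 = 2 → [8, 2, 9, 7, 4, 2]
j=2: xs[2] = 2-9 = -7 → [8, 2, -7, 7, 4, 2]
j=3: xs[3] = (-7)-7 = -14 → [8, 2, -7, -14, 4, 2]
j=4: xs[4] = (-14)-4 = -18 → [8, 2, -7, -14, -18, 2]
j=5: xs[5] = (-18)-2 = -20 → [8, 2, -7, -14, -18, -20]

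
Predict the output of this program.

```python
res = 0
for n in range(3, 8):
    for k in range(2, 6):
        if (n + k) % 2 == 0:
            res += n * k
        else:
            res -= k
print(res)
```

146

n=3,k=2: odd sum, res = 0-2 = -2
n=3,k=3: even sum, res = (-2)+9 = 7
n=3,k=4: odd sum, res = 7-4 = 3
n=3,k=5: even sum, res = 3+15 = 18
n=4,k=2: even sum, res = 18+8 = 26
n=4,k=3: odd sum, res = 26-3 = 23
n=4,k=4: even sum, res = 23+16 = 39
n=4,k=5: odd sum, res = 39-5 = 34
n=5,k=2: odd sum, res = 34-2 = 32
n=5,k=3: even sum, res = 32+15 = 47
n=5,k=4: odd sum, res = 47-4 = 43
n=5,k=5: even sum, res = 43+25 = 68
n=6,k=2: even sum, res = 68+12 = 80
n=6,k=3: odd sum, res = 80-3 = 77
n=6,k=4: even sum, res = 77+24 = 101
n=6,k=5: odd sum, res = 101-5 = 96
n=7,k=2: odd sum, res = 96-2 = 94
n=7,k=3: even sum, res = 94+21 = 115
n=7,k=4: odd sum, res = 115-4 = 111
n=7,k=5: even sum, res = 111+35 = 146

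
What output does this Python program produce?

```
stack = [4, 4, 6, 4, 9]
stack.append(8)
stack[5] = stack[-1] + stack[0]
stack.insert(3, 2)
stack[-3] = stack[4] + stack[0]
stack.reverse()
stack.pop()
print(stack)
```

[12, 9, 8, 2, 6, 4]

append 8 → [4, 4, 6, 4, 9, 8]
stack[5] = stack[-1]+stack[0] = 8+4 = 12 → [4, 4, 6, 4, 9, 12]
insert 2 at 3 → [4, 4, 6, 2, 4, 9, 12]
stack[-3] = stack[4]+stack[0] = 4+4 = 8 → [4, 4, 6, 2, 8, 9, 12]
reverse → [12, 9, 8, 2, 6, 4, 4]
pop() removes 4 → [12, 9, 8, 2, 6, 4]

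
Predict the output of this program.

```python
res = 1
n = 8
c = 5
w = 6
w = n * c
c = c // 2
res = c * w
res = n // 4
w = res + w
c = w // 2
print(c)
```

21

w = 8*5 = 40
c = 5//2 = 2
res = 2*40 = 80
res = 8//4 = 2
w = 2+40 = 42
c = 42//2 = 21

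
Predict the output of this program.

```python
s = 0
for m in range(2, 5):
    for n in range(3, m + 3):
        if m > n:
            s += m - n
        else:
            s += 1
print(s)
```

m=2,n=3: not 2>3, s = 0+1 = 1
m=2,n=4: not 2>4, s = 1+1 = 2
m=3,n=3: not 3>3, s = 2+1 = 3
m=3,n=4: not 3>4, s = 3+1 = 4
m=3,n=5: not 3>5, s = 4+1 = 5
m=4,n=3: 4>3, s = 5+1 = 6
m=4,n=4: not 4>4, s = 6+1 = 7
m=4,n=5: not 4>5, s = 7+1 = 8
m=4,n=6: not 4>6, s = 8+1 = 9

9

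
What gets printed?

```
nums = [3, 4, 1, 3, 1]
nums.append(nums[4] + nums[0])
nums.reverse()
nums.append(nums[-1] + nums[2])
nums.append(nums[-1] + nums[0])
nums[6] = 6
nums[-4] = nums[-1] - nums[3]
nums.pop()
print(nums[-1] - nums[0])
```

2

append nums[4]+nums[0] = 1+3 = 4 → [3, 4, 1, 3, 1, 4]
reverse → [4, 1, 3, 1, 4, 3]
append nums[-1]+nums[2] = 3+3 = 6 → [4, 1, 3, 1, 4, 3, 6]
append nums[-1]+nums[0] = 6+4 = 10 → [4, 1, 3, 1, 4, 3, 6, 10]
nums[6] = 6 → [4, 1, 3, 1, 4, 3, 6, 10]
nums[-4] = nums[-1]-nums[3] = 10-1 = 9 → [4, 1, 3, 1, 9, 3, 6, 10]
pop() removes 10 → [4, 1, 3, 1, 9, 3, 6]
nums[-1]-nums[0] = 6-4 = 2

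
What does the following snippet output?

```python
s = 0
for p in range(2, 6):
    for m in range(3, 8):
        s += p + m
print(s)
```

170

p=2,m=3: s = 0+5 = 5
p=2,m=4: s = 5+6 = 11
p=2,m=5: s = 11+7 = 18
p=2,m=6: s = 18+8 = 26
p=2,m=7: s = 26+9 = 35
p=3,m=3: s = 35+6 = 41
p=3,m=4: s = 41+7 = 48
p=3,m=5: s = 48+8 = 56
p=3,m=6: s = 56+9 = 65
p=3,m=7: s = 65+10 = 75
p=4,m=3: s = 75+7 = 82
p=4,m=4: s = 82+8 = 90
p=4,m=5: s = 90+9 = 99
p=4,m=6: s = 99+10 = 109
p=4,m=7: s = 109+11 = 120
p=5,m=3: s = 120+8 = 128
p=5,m=4: s = 128+9 = 137
p=5,m=5: s = 137+10 = 147
p=5,m=6: s = 147+11 = 158
p=5,m=7: s = 158+12 = 170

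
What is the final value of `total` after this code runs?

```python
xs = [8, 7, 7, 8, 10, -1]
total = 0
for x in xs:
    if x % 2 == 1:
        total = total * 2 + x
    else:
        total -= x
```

x=8: not odd, total = 0-8 = -8
x=7: odd, total = (-8)*2+7 = -9
x=7: odd, total = (-9)*2+7 = -11
x=8: not odd, total = (-11)-8 = -19
x=10: not odd, total = (-19)-10 = -29
x=-1: odd, total = (-29)*2+(-1) = -59

-59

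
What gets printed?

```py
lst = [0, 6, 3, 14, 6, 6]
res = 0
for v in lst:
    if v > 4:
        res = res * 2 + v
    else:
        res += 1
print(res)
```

146

v=0: not >4, res = 0+1 = 1
v=6: >4, res = 1*2+6 = 8
v=3: not >4, res = 8+1 = 9
v=14: >4, res = 9*2+14 = 32
v=6: >4, res = 32*2+6 = 70
v=6: >4, res = 70*2+6 = 146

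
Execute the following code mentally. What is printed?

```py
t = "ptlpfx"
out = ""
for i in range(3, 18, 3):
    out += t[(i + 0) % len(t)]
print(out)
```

ppppp

i=3: add t[3]='p' → 'p'
i=6: add t[0]='p' → 'pp'
i=9: add t[3]='p' → 'ppp'
i=12: add t[0]='p' → 'pppp'
i=15: add t[3]='p' → 'ppppp'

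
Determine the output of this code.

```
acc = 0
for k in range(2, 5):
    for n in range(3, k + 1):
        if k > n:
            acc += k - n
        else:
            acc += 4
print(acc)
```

9

k=3,n=3: not 3>3, acc = 0+4 = 4
k=4,n=3: 4>3, acc = 4+1 = 5
k=4,n=4: not 4>4, acc = 5+4 = 9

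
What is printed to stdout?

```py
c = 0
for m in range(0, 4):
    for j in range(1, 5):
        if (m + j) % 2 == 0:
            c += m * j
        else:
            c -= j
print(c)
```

m=0,j=1: odd sum, c = 0-1 = -1
m=0,j=2: even sum, c = (-1)+0 = -1
m=0,j=3: odd sum, c = (-1)-3 = -4
m=0,j=4: even sum, c = (-4)+0 = -4
m=1,j=1: even sum, c = (-4)+1 = -3
m=1,j=2: odd sum, c = (-3)-2 = -5
m=1,j=3: even sum, c = (-5)+3 = -2
m=1,j=4: odd sum, c = (-2)-4 = -6
m=2,j=1: odd sum, c = (-6)-1 = -7
m=2,j=2: even sum, c = (-7)+4 = -3
m=2,j=3: odd sum, c = (-3)-3 = -6
m=2,j=4: even sum, c = (-6)+8 = 2
m=3,j=1: even sum, c = 2+3 = 5
m=3,j=2: odd sum, c = 5-2 = 3
m=3,j=3: even sum, c = 3+9 = 12
m=3,j=4: odd sum, c = 12-4 = 8

8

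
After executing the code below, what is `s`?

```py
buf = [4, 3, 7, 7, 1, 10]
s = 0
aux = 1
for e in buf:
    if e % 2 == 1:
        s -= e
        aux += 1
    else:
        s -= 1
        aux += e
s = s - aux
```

e=4: not odd, s = 0-1 = -1; aux=5
e=3: odd, s = (-1)-3 = -4; aux=6
e=7: odd, s = (-4)-7 = -11; aux=7
e=7: odd, s = (-11)-7 = -18; aux=8
e=1: odd, s = (-18)-1 = -19; aux=9
e=10: not odd, s = (-19)-1 = -20; aux=19
s-aux = (-20)-19 = -39

-39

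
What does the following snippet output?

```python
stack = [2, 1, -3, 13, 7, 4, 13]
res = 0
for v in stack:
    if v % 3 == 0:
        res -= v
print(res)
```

v=2: not %3==0
v=1: not %3==0
v=-3: %3==0, res = 0-(-3) = 3
v=13: not %3==0
v=7: not %3==0
v=4: not %3==0
v=13: not %3==0

3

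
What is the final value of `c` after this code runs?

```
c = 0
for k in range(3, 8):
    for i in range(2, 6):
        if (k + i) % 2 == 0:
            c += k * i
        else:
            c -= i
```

146

k=3,i=2: odd sum, c = 0-2 = -2
k=3,i=3: even sum, c = (-2)+9 = 7
k=3,i=4: odd sum, c = 7-4 = 3
k=3,i=5: even sum, c = 3+15 = 18
k=4,i=2: even sum, c = 18+8 = 26
k=4,i=3: odd sum, c = 26-3 = 23
k=4,i=4: even sum, c = 23+16 = 39
k=4,i=5: odd sum, c = 39-5 = 34
k=5,i=2: odd sum, c = 34-2 = 32
k=5,i=3: even sum, c = 32+15 = 47
k=5,i=4: odd sum, c = 47-4 = 43
k=5,i=5: even sum, c = 43+25 = 68
k=6,i=2: even sum, c = 68+12 = 80
k=6,i=3: odd sum, c = 80-3 = 77
k=6,i=4: even sum, c = 77+24 = 101
k=6,i=5: odd sum, c = 101-5 = 96
k=7,i=2: odd sum, c = 96-2 = 94
k=7,i=3: even sum, c = 94+21 = 115
k=7,i=4: odd sum, c = 115-4 = 111
k=7,i=5: even sum, c = 111+35 = 146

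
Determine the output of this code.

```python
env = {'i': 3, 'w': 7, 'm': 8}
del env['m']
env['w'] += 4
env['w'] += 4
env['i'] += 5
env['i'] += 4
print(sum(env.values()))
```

del 'm' → {'i': 3, 'w': 7}
env['w'] = 7+4 = 11 → {'i': 3, 'w': 11}
env['w'] = 11+4 = 15 → {'i': 3, 'w': 15}
env['i'] = 3+5 = 8 → {'i': 8, 'w': 15}
env['i'] = 8+4 = 12 → {'i': 12, 'w': 15}
sum of values = 27

27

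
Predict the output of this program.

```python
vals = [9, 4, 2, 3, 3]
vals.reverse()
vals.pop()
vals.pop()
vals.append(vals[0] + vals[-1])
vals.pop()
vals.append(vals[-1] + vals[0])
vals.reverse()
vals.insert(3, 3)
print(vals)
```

[5, 2, 3, 3, 3]

reverse → [3, 3, 2, 4, 9]
pop() removes 9 → [3, 3, 2, 4]
pop() removes 4 → [3, 3, 2]
append vals[0]+vals[-1] = 3+2 = 5 → [3, 3, 2, 5]
pop() removes 5 → [3, 3, 2]
append vals[-1]+vals[0] = 2+3 = 5 → [3, 3, 2, 5]
reverse → [5, 2, 3, 3]
insert 3 at 3 → [5, 2, 3, 3, 3]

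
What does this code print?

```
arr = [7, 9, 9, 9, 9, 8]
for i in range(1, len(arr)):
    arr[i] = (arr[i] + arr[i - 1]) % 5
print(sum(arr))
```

i=1: arr[1] = (9+7)%5 = 1 → [7, 1, 9, 9, 9, 8]
i=2: arr[2] = (9+1)%5 = 0 → [7, 1, 0, 9, 9, 8]
i=3: arr[3] = (9+0)%5 = 4 → [7, 1, 0, 4, 9, 8]
i=4: arr[4] = (9+4)%5 = 3 → [7, 1, 0, 4, 3, 8]
i=5: arr[5] = (8+3)%5 = 1 → [7, 1, 0, 4, 3, 1]
sum = 16

16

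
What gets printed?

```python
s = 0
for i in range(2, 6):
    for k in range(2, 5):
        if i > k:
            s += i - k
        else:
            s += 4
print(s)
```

34

i=2,k=2: not 2>2, s = 0+4 = 4
i=2,k=3: not 2>3, s = 4+4 = 8
i=2,k=4: not 2>4, s = 8+4 = 12
i=3,k=2: 3>2, s = 12+1 = 13
i=3,k=3: not 3>3, s = 13+4 = 17
i=3,k=4: not 3>4, s = 17+4 = 21
i=4,k=2: 4>2, s = 21+2 = 23
i=4,k=3: 4>3, s = 23+1 = 24
i=4,k=4: not 4>4, s = 24+4 = 28
i=5,k=2: 5>2, s = 28+3 = 31
i=5,k=3: 5>3, s = 31+2 = 33
i=5,k=4: 5>4, s = 33+1 = 34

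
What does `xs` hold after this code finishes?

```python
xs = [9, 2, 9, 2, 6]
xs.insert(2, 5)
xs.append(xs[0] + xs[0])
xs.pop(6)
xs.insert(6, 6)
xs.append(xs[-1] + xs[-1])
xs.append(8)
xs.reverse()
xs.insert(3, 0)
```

insert 5 at 2 → [9, 2, 5, 9, 2, 6]
append xs[0]+xs[0] = 9+9 = 18 → [9, 2, 5, 9, 2, 6, 18]
pop(6) removes 18 → [9, 2, 5, 9, 2, 6]
insert 6 at 6 → [9, 2, 5, 9, 2, 6, 6]
append xs[-1]+xs[-1] = 6+6 = 12 → [9, 2, 5, 9, 2, 6, 6, 12]
append 8 → [9, 2, 5, 9, 2, 6, 6, 12, 8]
reverse → [8, 12, 6, 6, 2, 9, 5, 2, 9]
insert 0 at 3 → [8, 12, 6, 0, 6, 2, 9, 5, 2, 9]

[8, 12, 6, 0, 6, 2, 9, 5, 2, 9]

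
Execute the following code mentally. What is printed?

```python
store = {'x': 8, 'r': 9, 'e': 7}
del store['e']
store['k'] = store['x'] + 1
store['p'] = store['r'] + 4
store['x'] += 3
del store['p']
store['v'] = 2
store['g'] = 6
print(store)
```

{'x': 11, 'r': 9, 'k': 9, 'v': 2, 'g': 6}

del 'e' → {'x': 8, 'r': 9}
store['k'] = store['x']+1 = 9 → {'x': 8, 'r': 9, 'k': 9}
store['p'] = store['r']+4 = 13 → {'x': 8, 'r': 9, 'k': 9, 'p': 13}
store['x'] = 8+3 = 11 → {'x': 11, 'r': 9, 'k': 9, 'p': 13}
del 'p' → {'x': 11, 'r': 9, 'k': 9}
store['v'] = 2 → {'x': 11, 'r': 9, 'k': 9, 'v': 2}
store['g'] = 6 → {'x': 11, 'r': 9, 'k': 9, 'v': 2, 'g': 6}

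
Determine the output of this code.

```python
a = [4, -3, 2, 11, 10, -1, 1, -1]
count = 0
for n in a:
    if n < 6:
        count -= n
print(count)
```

-2

n=4: <6, count = 0-4 = -4
n=-3: <6, count = (-4)-(-3) = -1
n=2: <6, count = (-1)-2 = -3
n=11: not <6
n=10: not <6
n=-1: <6, count = (-3)-(-1) = -2
n=1: <6, count = (-2)-1 = -3
n=-1: <6, count = (-3)-(-1) = -2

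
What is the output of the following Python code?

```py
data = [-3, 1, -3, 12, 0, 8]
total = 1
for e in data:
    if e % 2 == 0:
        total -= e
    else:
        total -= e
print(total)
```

-14

e=-3: not even, total = 1-(-3) = 4
e=1: not even, total = 4-1 = 3
e=-3: not even, total = 3-(-3) = 6
e=12: even, total = 6-12 = -6
e=0: even, total = (-6)-0 = -6
e=8: even, total = (-6)-8 = -14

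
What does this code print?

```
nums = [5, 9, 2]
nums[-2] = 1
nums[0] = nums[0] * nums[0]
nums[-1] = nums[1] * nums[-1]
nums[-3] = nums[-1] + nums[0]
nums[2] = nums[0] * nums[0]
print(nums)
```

[27, 1, 729]

nums[-2] = 1 → [5, 1, 2]
nums[0] = nums[0]*nums[0] = 5*5 = 25 → [25, 1, 2]
nums[-1] = nums[1]*nums[-1] = 1*2 = 2 → [25, 1, 2]
nums[-3] = nums[-1]+nums[0] = 2+25 = 27 → [27, 1, 2]
nums[2] = nums[0]*nums[0] = 27*27 = 729 → [27, 1, 729]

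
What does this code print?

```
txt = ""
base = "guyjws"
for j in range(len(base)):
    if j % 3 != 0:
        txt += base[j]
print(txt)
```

j=0: skip
j=1: add 'u' → 'u'
j=2: add 'y' → 'uy'
j=3: skip
j=4: add 'w' → 'uyw'
j=5: add 's' → 'uyws'

uyws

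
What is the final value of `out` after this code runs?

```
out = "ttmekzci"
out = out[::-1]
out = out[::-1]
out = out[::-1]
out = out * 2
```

reverse → 'iczkemtt'
reverse → 'ttmekzci'
reverse → 'iczkemtt'
repeat ×2 → 'iczkemtticzkemtt'

'iczkemtticzkemtt'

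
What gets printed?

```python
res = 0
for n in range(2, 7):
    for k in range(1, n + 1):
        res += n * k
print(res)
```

265

n=2,k=1: res = 0+2 = 2
n=2,k=2: res = 2+4 = 6
n=3,k=1: res = 6+3 = 9
n=3,k=2: res = 9+6 = 15
n=3,k=3: res = 15+9 = 24
n=4,k=1: res = 24+4 = 28
n=4,k=2: res = 28+8 = 36
n=4,k=3: res = 36+12 = 48
n=4,k=4: res = 48+16 = 64
n=5,k=1: res = 64+5 = 69
n=5,k=2: res = 69+10 = 79
n=5,k=3: res = 79+15 = 94
n=5,k=4: res = 94+20 = 114
n=5,k=5: res = 114+25 = 139
n=6,k=1: res = 139+6 = 145
n=6,k=2: res = 145+12 = 157
n=6,k=3: res = 157+18 = 175
n=6,k=4: res = 175+24 = 199
n=6,k=5: res = 199+30 = 229
n=6,k=6: res = 229+36 = 265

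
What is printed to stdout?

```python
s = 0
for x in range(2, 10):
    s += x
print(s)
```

x=2: s = 0+2 = 2
x=3: s = 2+3 = 5
x=4: s = 5+4 = 9
x=5: s = 9+5 = 14
x=6: s = 14+6 = 20
x=7: s = 20+7 = 27
x=8: s = 27+8 = 35
x=9: s = 35+9 = 44

44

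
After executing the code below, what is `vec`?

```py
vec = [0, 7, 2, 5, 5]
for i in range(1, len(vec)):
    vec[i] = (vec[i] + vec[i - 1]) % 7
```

[0, 0, 2, 0, 5]

i=1: vec[1] = (7+0)%7 = 0 → [0, 0, 2, 5, 5]
i=2: vec[2] = (2+0)%7 = 2 → [0, 0, 2, 5, 5]
i=3: vec[3] = (5+2)%7 = 0 → [0, 0, 2, 0, 5]
i=4: vec[4] = (5+0)%7 = 5 → [0, 0, 2, 0, 5]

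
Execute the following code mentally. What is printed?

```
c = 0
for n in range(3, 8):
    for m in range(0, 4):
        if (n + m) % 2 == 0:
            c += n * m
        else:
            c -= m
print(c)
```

66

n=3,m=0: odd sum, c = 0-0 = 0
n=3,m=1: even sum, c = 0+3 = 3
n=3,m=2: odd sum, c = 3-2 = 1
n=3,m=3: even sum, c = 1+9 = 10
n=4,m=0: even sum, c = 10+0 = 10
n=4,m=1: odd sum, c = 10-1 = 9
n=4,m=2: even sum, c = 9+8 = 17
n=4,m=3: odd sum, c = 17-3 = 14
n=5,m=0: odd sum, c = 14-0 = 14
n=5,m=1: even sum, c = 14+5 = 19
n=5,m=2: odd sum, c = 19-2 = 17
n=5,m=3: even sum, c = 17+15 = 32
n=6,m=0: even sum, c = 32+0 = 32
n=6,m=1: odd sum, c = 32-1 = 31
n=6,m=2: even sum, c = 31+12 = 43
n=6,m=3: odd sum, c = 43-3 = 40
n=7,m=0: odd sum, c = 40-0 = 40
n=7,m=1: even sum, c = 40+7 = 47
n=7,m=2: odd sum, c = 47-2 = 45
n=7,m=3: even sum, c = 45+21 = 66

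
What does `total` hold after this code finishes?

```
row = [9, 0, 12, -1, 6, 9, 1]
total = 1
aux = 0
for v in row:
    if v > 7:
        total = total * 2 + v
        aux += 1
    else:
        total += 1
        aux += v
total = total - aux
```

v=9: >7, total = 1*2+9 = 11; aux=1
v=0: not >7, total = 11+1 = 12; aux=1
v=12: >7, total = 12*2+12 = 36; aux=2
v=-1: not >7, total = 36+1 = 37; aux=1
v=6: not >7, total = 37+1 = 38; aux=7
v=9: >7, total = 38*2+9 = 85; aux=8
v=1: not >7, total = 85+1 = 86; aux=9
total-aux = 86-9 = 77

77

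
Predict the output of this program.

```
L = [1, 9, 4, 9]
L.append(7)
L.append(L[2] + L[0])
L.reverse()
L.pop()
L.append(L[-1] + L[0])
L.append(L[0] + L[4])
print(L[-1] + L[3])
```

append 7 → [1, 9, 4, 9, 7]
append L[2]+L[0] = 4+1 = 5 → [1, 9, 4, 9, 7, 5]
reverse → [5, 7, 9, 4, 9, 1]
pop() removes 1 → [5, 7, 9, 4, 9]
append L[-1]+L[0] = 9+5 = 14 → [5, 7, 9, 4, 9, 14]
append L[0]+L[4] = 5+9 = 14 → [5, 7, 9, 4, 9, 14, 14]
L[-1]+L[3] = 14+4 = 18

18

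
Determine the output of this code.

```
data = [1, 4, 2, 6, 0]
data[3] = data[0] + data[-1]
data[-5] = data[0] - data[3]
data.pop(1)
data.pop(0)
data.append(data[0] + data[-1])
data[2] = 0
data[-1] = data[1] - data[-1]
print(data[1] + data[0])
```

data[3] = data[0]+data[-1] = 1+0 = 1 → [1, 4, 2, 1, 0]
data[-5] = data[0]-data[3] = 1-1 = 0 → [0, 4, 2, 1, 0]
pop(1) removes 4 → [0, 2, 1, 0]
pop(0) removes 0 → [2, 1, 0]
append data[0]+data[-1] = 2+0 = 2 → [2, 1, 0, 2]
data[2] = 0 → [2, 1, 0, 2]
data[-1] = data[1]-data[-1] = 1-2 = -1 → [2, 1, 0, -1]
data[1]+data[0] = 1+2 = 3

3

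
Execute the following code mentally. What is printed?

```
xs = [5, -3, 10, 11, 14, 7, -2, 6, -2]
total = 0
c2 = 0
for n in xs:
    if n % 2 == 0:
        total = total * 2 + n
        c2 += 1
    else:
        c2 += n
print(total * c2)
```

6850

n=5: not even; c2=5
n=-3: not even; c2=2
n=10: even, total = 0*2+10 = 10; c2=3
n=11: not even; c2=14
n=14: even, total = 10*2+14 = 34; c2=15
n=7: not even; c2=22
n=-2: even, total = 34*2+(-2) = 66; c2=23
n=6: even, total = 66*2+6 = 138; c2=24
n=-2: even, total = 138*2+(-2) = 274; c2=25
total*c2 = 274*25 = 6850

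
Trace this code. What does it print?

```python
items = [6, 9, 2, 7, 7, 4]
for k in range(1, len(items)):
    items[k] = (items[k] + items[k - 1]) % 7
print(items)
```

k=1: items[1] = (9+6)%7 = 1 → [6, 1, 2, 7, 7, 4]
k=2: items[2] = (2+1)%7 = 3 → [6, 1, 3, 7, 7, 4]
k=3: items[3] = (7+3)%7 = 3 → [6, 1, 3, 3, 7, 4]
k=4: items[4] = (7+3)%7 = 3 → [6, 1, 3, 3, 3, 4]
k=5: items[5] = (4+3)%7 = 0 → [6, 1, 3, 3, 3, 0]

[6, 1, 3, 3, 3, 0]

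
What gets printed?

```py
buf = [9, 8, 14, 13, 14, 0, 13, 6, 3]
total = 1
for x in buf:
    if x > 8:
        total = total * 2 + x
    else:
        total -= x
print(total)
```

244

x=9: >8, total = 1*2+9 = 11
x=8: not >8, total = 11-8 = 3
x=14: >8, total = 3*2+14 = 20
x=13: >8, total = 20*2+13 = 53
x=14: >8, total = 53*2+14 = 120
x=0: not >8, total = 120-0 = 120
x=13: >8, total = 120*2+13 = 253
x=6: not >8, total = 253-6 = 247
x=3: not >8, total = 247-3 = 244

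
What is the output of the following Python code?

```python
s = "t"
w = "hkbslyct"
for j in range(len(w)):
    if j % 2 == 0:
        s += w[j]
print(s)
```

j=0: add 'h' → 'th'
j=1: skip
j=2: add 'b' → 'thb'
j=3: skip
j=4: add 'l' → 'thbl'
j=5: skip
j=6: add 'c' → 'thblc'
j=7: skip

thblc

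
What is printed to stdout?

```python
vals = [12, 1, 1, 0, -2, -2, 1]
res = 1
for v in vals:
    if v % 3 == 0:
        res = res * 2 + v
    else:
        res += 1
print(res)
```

35

v=12: %3==0, res = 1*2+12 = 14
v=1: not %3==0, res = 14+1 = 15
v=1: not %3==0, res = 15+1 = 16
v=0: %3==0, res = 16*2+0 = 32
v=-2: not %3==0, res = 32+1 = 33
v=-2: not %3==0, res = 33+1 = 34
v=1: not %3==0, res = 34+1 = 35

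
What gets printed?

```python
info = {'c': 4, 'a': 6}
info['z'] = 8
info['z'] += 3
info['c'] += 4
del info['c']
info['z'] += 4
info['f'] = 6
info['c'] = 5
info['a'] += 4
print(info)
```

info['z'] = 8 → {'c': 4, 'a': 6, 'z': 8}
info['z'] = 8+3 = 11 → {'c': 4, 'a': 6, 'z': 11}
info['c'] = 4+4 = 8 → {'c': 8, 'a': 6, 'z': 11}
del 'c' → {'a': 6, 'z': 11}
info['z'] = 11+4 = 15 → {'a': 6, 'z': 15}
info['f'] = 6 → {'a': 6, 'z': 15, 'f': 6}
info['c'] = 5 → {'a': 6, 'z': 15, 'f': 6, 'c': 5}
info['a'] = 6+4 = 10 → {'a': 10, 'z': 15, 'f': 6, 'c': 5}

{'a': 10, 'z': 15, 'f': 6, 'c': 5}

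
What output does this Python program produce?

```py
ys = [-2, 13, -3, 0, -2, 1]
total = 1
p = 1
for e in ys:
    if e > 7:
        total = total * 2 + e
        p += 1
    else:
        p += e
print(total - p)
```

19

e=-2: not >7; p=-1
e=13: >7, total = 1*2+13 = 15; p=0
e=-3: not >7; p=-3
e=0: not >7; p=-3
e=-2: not >7; p=-5
e=1: not >7; p=-4
total-p = 15-(-4) = 19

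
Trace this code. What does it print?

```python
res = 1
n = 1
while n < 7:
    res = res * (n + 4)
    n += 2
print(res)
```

315

n=1: res = 1*5 = 5
n=3: res = 5*7 = 35
n=5: res = 35*9 = 315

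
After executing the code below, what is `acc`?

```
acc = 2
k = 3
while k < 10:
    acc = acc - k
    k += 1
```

k=3: acc = 2-3 = -1
k=4: acc = (-1)-4 = -5
k=5: acc = (-5)-5 = -10
k=6: acc = (-10)-6 = -16
k=7: acc = (-16)-7 = -23
k=8: acc = (-23)-8 = -31
k=9: acc = (-31)-9 = -40

-40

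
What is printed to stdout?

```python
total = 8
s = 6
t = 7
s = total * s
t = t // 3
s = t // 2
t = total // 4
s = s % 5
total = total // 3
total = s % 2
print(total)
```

s = 8*6 = 48
t = 7//3 = 2
s = 2//2 = 1
t = 8//4 = 2
s = 1%5 = 1
total = 8//3 = 2
total = 1%2 = 1

1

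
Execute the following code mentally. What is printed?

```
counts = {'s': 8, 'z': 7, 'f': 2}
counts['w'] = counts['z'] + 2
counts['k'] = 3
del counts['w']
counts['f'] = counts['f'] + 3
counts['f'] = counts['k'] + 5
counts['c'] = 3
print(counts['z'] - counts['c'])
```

4

counts['w'] = counts['z']+2 = 9 → {'s': 8, 'z': 7, 'f': 2, 'w': 9}
counts['k'] = 3 → {'s': 8, 'z': 7, 'f': 2, 'w': 9, 'k': 3}
del 'w' → {'s': 8, 'z': 7, 'f': 2, 'k': 3}
counts['f'] = counts['f']+3 = 5 → {'s': 8, 'z': 7, 'f': 5, 'k': 3}
counts['f'] = counts['k']+5 = 8 → {'s': 8, 'z': 7, 'f': 8, 'k': 3}
counts['c'] = 3 → {'s': 8, 'z': 7, 'f': 8, 'k': 3, 'c': 3}
counts['z']-counts['c'] = 7-3 = 4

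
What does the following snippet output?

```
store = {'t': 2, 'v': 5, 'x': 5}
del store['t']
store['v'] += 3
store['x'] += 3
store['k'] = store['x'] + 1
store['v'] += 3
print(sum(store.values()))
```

28

del 't' → {'v': 5, 'x': 5}
store['v'] = 5+3 = 8 → {'v': 8, 'x': 5}
store['x'] = 5+3 = 8 → {'v': 8, 'x': 8}
store['k'] = store['x']+1 = 9 → {'v': 8, 'x': 8, 'k': 9}
store['v'] = 8+3 = 11 → {'v': 11, 'x': 8, 'k': 9}
sum of values = 28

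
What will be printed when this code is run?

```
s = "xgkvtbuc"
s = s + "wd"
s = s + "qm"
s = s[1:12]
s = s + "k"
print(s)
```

+ 'wd' → 'xgkvtbucwd'
+ 'qm' → 'xgkvtbucwdqm'
slice [1:12] → 'gkvtbucwdqm'
+ 'k' → 'gkvtbucwdqmk'

gkvtbucwdqmk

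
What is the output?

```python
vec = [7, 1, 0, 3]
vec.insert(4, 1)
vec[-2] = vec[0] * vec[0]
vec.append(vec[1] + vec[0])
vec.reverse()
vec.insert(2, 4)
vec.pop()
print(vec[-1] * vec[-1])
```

insert 1 at 4 → [7, 1, 0, 3, 1]
vec[-2] = vec[0]*vec[0] = 7*7 = 49 → [7, 1, 0, 49, 1]
append vec[1]+vec[0] = 1+7 = 8 → [7, 1, 0, 49, 1, 8]
reverse → [8, 1, 49, 0, 1, 7]
insert 4 at 2 → [8, 1, 4, 49, 0, 1, 7]
pop() removes 7 → [8, 1, 4, 49, 0, 1]
vec[-1]*vec[-1] = 1*1 = 1

1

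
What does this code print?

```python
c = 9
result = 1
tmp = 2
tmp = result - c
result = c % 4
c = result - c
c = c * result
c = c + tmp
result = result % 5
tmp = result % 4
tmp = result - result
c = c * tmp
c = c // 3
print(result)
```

tmp = 1-9 = -8
result = 9%4 = 1
c = 1-9 = -8
c = (-8)*1 = -8
c = (-8)+(-8) = -16
result = 1%5 = 1
tmp = 1%4 = 1
tmp = 1-1 = 0
c = (-16)*0 = 0
c = 0//3 = 0

1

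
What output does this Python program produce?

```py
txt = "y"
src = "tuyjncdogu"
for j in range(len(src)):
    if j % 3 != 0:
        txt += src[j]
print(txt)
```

j=0: skip
j=1: add 'u' → 'yu'
j=2: add 'y' → 'yuy'
j=3: skip
j=4: add 'n' → 'yuyn'
j=5: add 'c' → 'yuync'
j=6: skip
j=7: add 'o' → 'yuynco'
j=8: add 'g' → 'yuyncog'
j=9: skip

yuyncog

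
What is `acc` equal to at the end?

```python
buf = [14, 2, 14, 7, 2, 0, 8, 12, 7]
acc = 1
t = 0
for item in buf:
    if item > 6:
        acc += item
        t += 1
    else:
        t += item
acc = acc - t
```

53

item=14: >6, acc = 1+14 = 15; t=1
item=2: not >6; t=3
item=14: >6, acc = 15+14 = 29; t=4
item=7: >6, acc = 29+7 = 36; t=5
item=2: not >6; t=7
item=0: not >6; t=7
item=8: >6, acc = 36+8 = 44; t=8
item=12: >6, acc = 44+12 = 56; t=9
item=7: >6, acc = 56+7 = 63; t=10
acc-t = 63-10 = 53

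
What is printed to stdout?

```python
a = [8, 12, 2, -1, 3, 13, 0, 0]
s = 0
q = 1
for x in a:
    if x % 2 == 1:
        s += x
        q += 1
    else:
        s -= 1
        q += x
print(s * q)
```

260

x=8: not odd, s = 0-1 = -1; q=9
x=12: not odd, s = (-1)-1 = -2; q=21
x=2: not odd, s = (-2)-1 = -3; q=23
x=-1: odd, s = (-3)+(-1) = -4; q=24
x=3: odd, s = (-4)+3 = -1; q=25
x=13: odd, s = (-1)+13 = 12; q=26
x=0: not odd, s = 12-1 = 11; q=26
x=0: not odd, s = 11-1 = 10; q=26
s*q = 10*26 = 260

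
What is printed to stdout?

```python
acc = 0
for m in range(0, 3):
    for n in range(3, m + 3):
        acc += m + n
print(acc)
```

15

m=1,n=3: acc = 0+4 = 4
m=2,n=3: acc = 4+5 = 9
m=2,n=4: acc = 9+6 = 15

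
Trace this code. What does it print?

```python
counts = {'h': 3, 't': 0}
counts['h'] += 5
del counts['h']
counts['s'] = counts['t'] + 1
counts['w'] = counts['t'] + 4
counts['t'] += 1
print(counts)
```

{'t': 1, 's': 1, 'w': 4}

counts['h'] = 3+5 = 8 → {'h': 8, 't': 0}
del 'h' → {'t': 0}
counts['s'] = counts['t']+1 = 1 → {'t': 0, 's': 1}
counts['w'] = counts['t']+4 = 4 → {'t': 0, 's': 1, 'w': 4}
counts['t'] = 0+1 = 1 → {'t': 1, 's': 1, 'w': 4}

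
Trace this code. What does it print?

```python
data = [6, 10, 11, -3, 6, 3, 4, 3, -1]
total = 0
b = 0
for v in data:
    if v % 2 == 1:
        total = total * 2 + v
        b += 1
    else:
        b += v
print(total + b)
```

200

v=6: not odd; b=6
v=10: not odd; b=16
v=11: odd, total = 0*2+11 = 11; b=17
v=-3: odd, total = 11*2+(-3) = 19; b=18
v=6: not odd; b=24
v=3: odd, total = 19*2+3 = 41; b=25
v=4: not odd; b=29
v=3: odd, total = 41*2+3 = 85; b=30
v=-1: odd, total = 85*2+(-1) = 169; b=31
total+b = 169+31 = 200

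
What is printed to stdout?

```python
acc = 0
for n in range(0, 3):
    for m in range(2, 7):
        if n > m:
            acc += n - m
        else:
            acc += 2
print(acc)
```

n=0,m=2: not 0>2, acc = 0+2 = 2
n=0,m=3: not 0>3, acc = 2+2 = 4
n=0,m=4: not 0>4, acc = 4+2 = 6
n=0,m=5: not 0>5, acc = 6+2 = 8
n=0,m=6: not 0>6, acc = 8+2 = 10
n=1,m=2: not 1>2, acc = 10+2 = 12
n=1,m=3: not 1>3, acc = 12+2 = 14
n=1,m=4: not 1>4, acc = 14+2 = 16
n=1,m=5: not 1>5, acc = 16+2 = 18
n=1,m=6: not 1>6, acc = 18+2 = 20
n=2,m=2: not 2>2, acc = 20+2 = 22
n=2,m=3: not 2>3, acc = 22+2 = 24
n=2,m=4: not 2>4, acc = 24+2 = 26
n=2,m=5: not 2>5, acc = 26+2 = 28
n=2,m=6: not 2>6, acc = 28+2 = 30

30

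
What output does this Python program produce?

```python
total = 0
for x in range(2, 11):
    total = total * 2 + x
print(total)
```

1524

x=2: total = 0*2+2 = 2
x=3: total = 2*2+3 = 7
x=4: total = 7*2+4 = 18
x=5: total = 18*2+5 = 41
x=6: total = 41*2+6 = 88
x=7: total = 88*2+7 = 183
x=8: total = 183*2+8 = 374
x=9: total = 374*2+9 = 757
x=10: total = 757*2+10 = 1524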